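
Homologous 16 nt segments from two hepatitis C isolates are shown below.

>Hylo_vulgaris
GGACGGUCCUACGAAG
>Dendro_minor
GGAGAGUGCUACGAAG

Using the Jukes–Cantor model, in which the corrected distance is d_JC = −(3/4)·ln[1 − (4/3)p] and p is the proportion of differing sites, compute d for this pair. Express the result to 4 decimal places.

Differing sites — 4:C/G; 5:G/A; 8:C/G.
p = 3/16 = 0.187500.
d = −0.75 · ln(1 − (4/3)·0.187500) = −0.75 · ln(0.750000) = −0.75 · (-0.287682) = 0.2158.

0.2158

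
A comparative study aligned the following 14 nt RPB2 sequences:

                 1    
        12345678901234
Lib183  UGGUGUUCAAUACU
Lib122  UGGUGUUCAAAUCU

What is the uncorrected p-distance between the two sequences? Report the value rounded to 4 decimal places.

0.1429

Mismatches occur at site 11 (U↔A), site 12 (A↔U).
There are 2 differences over 14 sites, so p = 2/14 = 0.1429.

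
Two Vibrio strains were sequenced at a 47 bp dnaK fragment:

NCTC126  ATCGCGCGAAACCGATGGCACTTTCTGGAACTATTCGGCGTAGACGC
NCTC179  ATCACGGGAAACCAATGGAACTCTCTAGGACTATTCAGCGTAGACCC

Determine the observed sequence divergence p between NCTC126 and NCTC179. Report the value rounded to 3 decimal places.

0.191

The sequences differ at positions 4 (G/A), 7 (C/G), 14 (G/A), 19 (C/A), 23 (T/C), 27 (G/A), 29 (A/G), 37 (G/A), 46 (G/C).
There are 9 differences over 47 sites, so p = 9/47 = 0.191.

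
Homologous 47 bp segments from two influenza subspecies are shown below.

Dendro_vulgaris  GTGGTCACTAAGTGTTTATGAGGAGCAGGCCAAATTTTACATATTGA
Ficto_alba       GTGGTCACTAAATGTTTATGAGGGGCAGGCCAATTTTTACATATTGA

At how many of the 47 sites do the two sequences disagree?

Mismatches occur at site 12 (G→A), site 24 (A→G), site 34 (A→T).
That gives 3 mismatches out of 47 aligned sites, so the Hamming distance is 3.

3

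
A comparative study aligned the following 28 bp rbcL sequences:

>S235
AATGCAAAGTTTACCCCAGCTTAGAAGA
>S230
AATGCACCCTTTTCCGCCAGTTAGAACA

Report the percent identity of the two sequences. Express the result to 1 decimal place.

67.9%

Mismatches occur at site 7 (A→C), site 8 (A→C), site 9 (G→C), site 13 (A→T), site 16 (C→G), site 18 (A→C), site 19 (G→A), site 20 (C→G), site 27 (G→C).
19 of the 28 sites match, so the percent identity is 19/28 × 100 = 67.9%.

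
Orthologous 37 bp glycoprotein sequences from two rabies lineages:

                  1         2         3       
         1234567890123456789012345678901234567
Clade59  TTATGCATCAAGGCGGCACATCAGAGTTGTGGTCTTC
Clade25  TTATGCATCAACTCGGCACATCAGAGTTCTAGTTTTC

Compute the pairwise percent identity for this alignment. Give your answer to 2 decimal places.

86.49%

Differing sites — 12:G/C; 13:G/T; 29:G/C; 31:G/A; 34:C/T.
32 of the 37 sites match, so the percent identity is 32/37 × 100 = 86.49%.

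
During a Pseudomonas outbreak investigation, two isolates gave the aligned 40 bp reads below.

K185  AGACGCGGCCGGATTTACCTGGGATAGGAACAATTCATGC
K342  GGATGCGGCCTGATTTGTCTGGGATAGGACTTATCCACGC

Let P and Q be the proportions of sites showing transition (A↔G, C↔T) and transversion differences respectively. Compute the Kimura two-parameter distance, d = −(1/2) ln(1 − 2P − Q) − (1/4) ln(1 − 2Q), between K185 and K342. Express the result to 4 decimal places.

0.3173

The sequences differ at positions 1 (A/G, transition), 4 (C/T, transition), 11 (G/T, transversion), 17 (A/G, transition), 18 (C/T, transition), 30 (A/C, transversion), 31 (C/T, transition), 32 (A/T, transversion), 35 (T/C, transition), 38 (T/C, transition).
Of the 10 differences, 7 transitions and 3 transversions over 40 sites: P = 7/40 = 0.175000, Q = 3/40 = 0.075000.
d = −0.5·ln(0.575000) − 0.25·ln(0.850000) = −0.5·(-0.553385) − 0.25·(-0.162519) = 0.3173.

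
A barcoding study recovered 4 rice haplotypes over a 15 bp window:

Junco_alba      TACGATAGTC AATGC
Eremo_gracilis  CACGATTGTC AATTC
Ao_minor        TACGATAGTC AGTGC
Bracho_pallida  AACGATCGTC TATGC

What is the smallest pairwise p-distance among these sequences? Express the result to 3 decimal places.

Pairwise Hamming distances:
  Junco_alba vs Eremo_gracilis: 3
  Junco_alba vs Ao_minor: 1
  Junco_alba vs Bracho_pallida: 3
  Eremo_gracilis vs Ao_minor: 4
  Eremo_gracilis vs Bracho_pallida: 4
  Ao_minor vs Bracho_pallida: 4
The smallest is 1 mismatch, between Junco_alba and Ao_minor; p = 1/15 = 0.067.

0.067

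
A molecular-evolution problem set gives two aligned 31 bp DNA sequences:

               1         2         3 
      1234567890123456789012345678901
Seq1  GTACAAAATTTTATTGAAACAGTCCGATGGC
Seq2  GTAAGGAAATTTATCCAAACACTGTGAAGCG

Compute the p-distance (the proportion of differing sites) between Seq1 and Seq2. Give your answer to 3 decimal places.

0.387

Mismatches occur at site 4 (C/A), site 5 (A/G), site 6 (A/G), site 9 (T/A), site 15 (T/C), site 16 (G/C), site 22 (G/C), site 24 (C/G), site 25 (C/T), site 28 (T/A), site 30 (G/C), site 31 (C/G).
There are 12 differences over 31 sites, so p = 12/31 = 0.387.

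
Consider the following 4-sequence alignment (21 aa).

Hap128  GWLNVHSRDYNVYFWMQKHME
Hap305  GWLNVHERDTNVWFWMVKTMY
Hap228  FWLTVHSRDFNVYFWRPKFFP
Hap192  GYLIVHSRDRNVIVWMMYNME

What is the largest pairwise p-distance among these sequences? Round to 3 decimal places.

0.571

Pairwise Hamming distances:
  Hap128 vs Hap305: 6
  Hap128 vs Hap228: 8
  Hap128 vs Hap192: 8
  Hap305 vs Hap228: 10
  Hap305 vs Hap192: 10
  Hap228 vs Hap192: 12
The largest is 12 mismatches, between Hap228 and Hap192; p = 12/21 = 0.571.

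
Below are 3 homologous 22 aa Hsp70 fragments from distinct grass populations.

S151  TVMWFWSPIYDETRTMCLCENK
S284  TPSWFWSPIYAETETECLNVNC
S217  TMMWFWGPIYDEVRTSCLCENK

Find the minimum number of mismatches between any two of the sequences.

4

Pairwise Hamming distances:
  S151 vs S284: 8
  S151 vs S217: 4
  S284 vs S217: 10
The smallest is 4, between S151 and S217.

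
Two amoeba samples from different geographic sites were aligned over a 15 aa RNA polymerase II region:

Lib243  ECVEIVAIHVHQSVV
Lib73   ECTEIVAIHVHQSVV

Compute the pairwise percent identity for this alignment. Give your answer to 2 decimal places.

A single mismatch occurs at site 3 (V→T).
14 of the 15 sites match, so the percent identity is 14/15 × 100 = 93.33%.

93.33%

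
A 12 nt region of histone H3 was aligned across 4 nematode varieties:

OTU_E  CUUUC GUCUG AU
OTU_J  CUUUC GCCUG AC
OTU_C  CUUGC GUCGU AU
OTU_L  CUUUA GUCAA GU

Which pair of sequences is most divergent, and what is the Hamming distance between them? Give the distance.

Pairwise Hamming distances:
  OTU_E vs OTU_J: 2
  OTU_E vs OTU_C: 3
  OTU_E vs OTU_L: 4
  OTU_J vs OTU_C: 5
  OTU_J vs OTU_L: 6
  OTU_C vs OTU_L: 5
The largest is 6, between OTU_J and OTU_L.

6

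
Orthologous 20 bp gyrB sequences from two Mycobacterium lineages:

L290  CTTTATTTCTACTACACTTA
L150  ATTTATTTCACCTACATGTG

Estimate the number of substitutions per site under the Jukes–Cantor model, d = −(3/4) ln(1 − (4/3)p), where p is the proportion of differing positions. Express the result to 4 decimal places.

0.3831

The sequences differ at positions 1 (C/A), 10 (T/A), 11 (A/C), 17 (C/T), 18 (T/G), 20 (A/G).
p = 6/20 = 0.300000.
d = −0.75 · ln(1 − (4/3)·0.300000) = −0.75 · ln(0.600000) = −0.75 · (-0.510826) = 0.3831.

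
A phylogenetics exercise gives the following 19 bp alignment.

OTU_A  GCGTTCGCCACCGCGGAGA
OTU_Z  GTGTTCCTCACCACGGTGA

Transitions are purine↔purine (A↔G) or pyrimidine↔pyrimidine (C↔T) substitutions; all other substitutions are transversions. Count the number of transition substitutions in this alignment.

3

Mismatches occur at site 2 (C/T, transition), site 7 (G/C, transversion), site 8 (C/T, transition), site 13 (G/A, transition), site 17 (A/T, transversion).
Of the 5 differences, 3 transitions and 2 transversions, so the answer is 3.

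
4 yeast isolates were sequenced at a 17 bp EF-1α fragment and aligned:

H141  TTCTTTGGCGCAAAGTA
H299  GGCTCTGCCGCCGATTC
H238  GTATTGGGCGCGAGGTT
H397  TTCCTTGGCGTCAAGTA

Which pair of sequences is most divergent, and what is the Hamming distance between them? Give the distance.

10

Pairwise Hamming distances:
  H141 vs H299: 8
  H141 vs H238: 6
  H141 vs H397: 3
  H299 vs H238: 10
  H299 vs H397: 9
  H238 vs H397: 8
The largest is 10, between H299 and H238.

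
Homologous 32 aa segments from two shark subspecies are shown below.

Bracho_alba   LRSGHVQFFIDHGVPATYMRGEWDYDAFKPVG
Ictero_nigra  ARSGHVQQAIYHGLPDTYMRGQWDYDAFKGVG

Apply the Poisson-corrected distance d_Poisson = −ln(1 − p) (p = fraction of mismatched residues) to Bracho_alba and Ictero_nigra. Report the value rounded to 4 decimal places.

0.2877

Differing sites — 1:L/A; 8:F/Q; 9:F/A; 11:D/Y; 14:V/L; 16:A/D; 22:E/Q; 30:P/G.
p = 8/32 = 0.250000.
d = −ln(1 − 0.250000) = −ln(0.750000) = 0.2877.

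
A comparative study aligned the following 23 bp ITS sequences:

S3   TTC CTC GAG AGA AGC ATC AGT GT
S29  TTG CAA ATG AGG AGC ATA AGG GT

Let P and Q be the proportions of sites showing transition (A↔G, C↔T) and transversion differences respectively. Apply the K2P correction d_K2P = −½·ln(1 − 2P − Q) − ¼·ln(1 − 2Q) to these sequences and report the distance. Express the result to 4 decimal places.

Differing sites — 3:C/G (Tv); 5:T/A (Tv); 6:C/A (Tv); 7:G/A (Ti); 8:A/T (Tv); 12:A/G (Ti); 18:C/A (Tv); 21:T/G (Tv).
Of the 8 differences, 2 transitions and 6 transversions over 23 sites: P = 2/23 = 0.086957, Q = 6/23 = 0.260870.
d = −0.5·ln(0.565216) − 0.25·ln(0.478260) = −0.5·(-0.570547) − 0.25·(-0.737601) = 0.4697.

0.4697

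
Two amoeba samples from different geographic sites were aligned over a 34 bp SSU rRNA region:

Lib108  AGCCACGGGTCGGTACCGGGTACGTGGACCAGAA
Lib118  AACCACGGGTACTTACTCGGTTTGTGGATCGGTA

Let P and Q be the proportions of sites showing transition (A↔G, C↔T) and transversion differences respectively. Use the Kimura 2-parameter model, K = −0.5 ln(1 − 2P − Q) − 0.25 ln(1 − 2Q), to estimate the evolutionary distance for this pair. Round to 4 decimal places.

Mismatches occur at site 2 (G/A, transition), site 11 (C/A, transversion), site 12 (G/C, transversion), site 13 (G/T, transversion), site 17 (C/T, transition), site 18 (G/C, transversion), site 22 (A/T, transversion), site 23 (C/T, transition), site 29 (C/T, transition), site 31 (A/G, transition), site 33 (A/T, transversion).
Of the 11 differences, 5 transitions and 6 transversions over 34 sites: P = 5/34 = 0.147059, Q = 6/34 = 0.176471.
d = −0.5·ln(0.529411) − 0.25·ln(0.647058) = −0.5·(-0.635990) − 0.25·(-0.435319) = 0.4268.

0.4268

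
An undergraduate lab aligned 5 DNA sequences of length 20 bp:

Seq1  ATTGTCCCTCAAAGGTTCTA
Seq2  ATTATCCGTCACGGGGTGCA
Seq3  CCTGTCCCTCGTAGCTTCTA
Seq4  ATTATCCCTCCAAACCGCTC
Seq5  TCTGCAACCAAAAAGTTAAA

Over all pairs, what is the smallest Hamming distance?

5

Pairwise Hamming distances:
  Seq1 vs Seq2: 7
  Seq1 vs Seq3: 5
  Seq1 vs Seq4: 7
  Seq1 vs Seq5: 10
  Seq2 vs Seq3: 11
  Seq2 vs Seq4: 11
  Seq2 vs Seq5: 15
  Seq3 vs Seq4: 9
  Seq3 vs Seq5: 12
  Seq4 vs Seq5: 15
The smallest is 5, between Seq1 and Seq3.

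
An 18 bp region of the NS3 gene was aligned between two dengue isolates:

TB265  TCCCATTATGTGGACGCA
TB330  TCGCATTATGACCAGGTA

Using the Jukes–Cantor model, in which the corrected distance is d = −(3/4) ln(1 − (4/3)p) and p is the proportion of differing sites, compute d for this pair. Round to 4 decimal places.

0.4408

Mismatches occur at site 3 (C→G), site 11 (T→A), site 12 (G→C), site 13 (G→C), site 15 (C→G), site 17 (C→T).
p = 6/18 = 0.333333.
d = −0.75 · ln(1 − (4/3)·0.333333) = −0.75 · ln(0.555556) = −0.75 · (-0.587786) = 0.4408.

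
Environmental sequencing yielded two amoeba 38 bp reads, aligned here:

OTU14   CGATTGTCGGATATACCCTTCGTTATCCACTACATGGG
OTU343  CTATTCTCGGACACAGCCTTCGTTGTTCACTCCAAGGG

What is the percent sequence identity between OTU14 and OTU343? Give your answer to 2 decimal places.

Mismatches occur at site 2 (G→T), site 6 (G→C), site 12 (T→C), site 14 (T→C), site 16 (C→G), site 25 (A→G), site 27 (C→T), site 32 (A→C), site 35 (T→A).
29 of the 38 sites match, so the percent identity is 29/38 × 100 = 76.32%.

76.32%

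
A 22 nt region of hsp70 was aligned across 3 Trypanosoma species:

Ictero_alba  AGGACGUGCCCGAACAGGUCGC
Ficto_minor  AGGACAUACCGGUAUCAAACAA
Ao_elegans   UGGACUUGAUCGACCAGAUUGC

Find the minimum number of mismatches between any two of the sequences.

Pairwise Hamming distances:
  Ictero_alba vs Ficto_minor: 11
  Ictero_alba vs Ao_elegans: 7
  Ficto_minor vs Ao_elegans: 15
The smallest is 7, between Ictero_alba and Ao_elegans.

7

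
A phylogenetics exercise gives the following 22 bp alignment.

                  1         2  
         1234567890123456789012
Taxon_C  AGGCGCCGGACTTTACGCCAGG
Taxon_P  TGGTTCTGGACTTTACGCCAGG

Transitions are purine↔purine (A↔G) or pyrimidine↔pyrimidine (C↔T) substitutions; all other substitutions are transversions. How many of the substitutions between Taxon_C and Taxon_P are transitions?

2

The sequences differ at positions 1 (A/T, transversion), 4 (C/T, transition), 5 (G/T, transversion), 7 (C/T, transition).
Of the 4 differences, 2 transitions and 2 transversions, so the answer is 2.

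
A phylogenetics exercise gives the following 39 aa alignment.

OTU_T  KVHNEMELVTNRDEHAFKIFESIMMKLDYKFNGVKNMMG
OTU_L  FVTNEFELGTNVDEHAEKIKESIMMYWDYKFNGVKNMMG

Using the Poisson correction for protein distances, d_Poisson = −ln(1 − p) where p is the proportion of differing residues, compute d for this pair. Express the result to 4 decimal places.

0.2624

Differing sites — 1:K/F; 3:H/T; 6:M/F; 9:V/G; 12:R/V; 17:F/E; 20:F/K; 26:K/Y; 27:L/W.
p = 9/39 = 0.230769.
d = −ln(1 − 0.230769) = −ln(0.769231) = 0.2624.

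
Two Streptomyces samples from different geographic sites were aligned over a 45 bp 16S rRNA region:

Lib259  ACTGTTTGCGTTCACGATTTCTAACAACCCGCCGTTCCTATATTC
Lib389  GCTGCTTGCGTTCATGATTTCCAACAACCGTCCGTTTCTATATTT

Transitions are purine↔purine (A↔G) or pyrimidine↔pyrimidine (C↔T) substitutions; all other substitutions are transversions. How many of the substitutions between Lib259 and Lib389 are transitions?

Mismatches occur at site 1 (A/G, transition), site 5 (T/C, transition), site 15 (C/T, transition), site 22 (T/C, transition), site 30 (C/G, transversion), site 31 (G/T, transversion), site 37 (C/T, transition), site 45 (C/T, transition).
Of the 8 differences, 6 transitions and 2 transversions, so the answer is 6.

6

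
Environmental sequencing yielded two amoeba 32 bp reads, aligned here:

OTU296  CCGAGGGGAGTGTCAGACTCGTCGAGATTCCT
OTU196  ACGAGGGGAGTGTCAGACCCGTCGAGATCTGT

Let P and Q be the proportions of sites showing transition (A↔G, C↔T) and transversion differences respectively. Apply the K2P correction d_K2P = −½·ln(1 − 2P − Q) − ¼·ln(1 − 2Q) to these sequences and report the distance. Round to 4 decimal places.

The sequences differ at positions 1 (C/A, transversion), 19 (T/C, transition), 29 (T/C, transition), 30 (C/T, transition), 31 (C/G, transversion).
Of the 5 differences, 3 transitions and 2 transversions over 32 sites: P = 3/32 = 0.093750, Q = 2/32 = 0.062500.
d = −0.5·ln(0.750000) − 0.25·ln(0.875000) = −0.5·(-0.287682) − 0.25·(-0.133531) = 0.1772.

0.1772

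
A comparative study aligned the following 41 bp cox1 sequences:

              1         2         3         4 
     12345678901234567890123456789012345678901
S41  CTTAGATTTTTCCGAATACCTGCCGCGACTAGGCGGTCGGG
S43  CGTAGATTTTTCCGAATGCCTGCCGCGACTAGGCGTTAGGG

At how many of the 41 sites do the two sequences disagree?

4

The sequences differ at positions 2 (T/G), 18 (A/G), 36 (G/T), 38 (C/A).
That gives 4 mismatches out of 41 aligned sites, so the Hamming distance is 4.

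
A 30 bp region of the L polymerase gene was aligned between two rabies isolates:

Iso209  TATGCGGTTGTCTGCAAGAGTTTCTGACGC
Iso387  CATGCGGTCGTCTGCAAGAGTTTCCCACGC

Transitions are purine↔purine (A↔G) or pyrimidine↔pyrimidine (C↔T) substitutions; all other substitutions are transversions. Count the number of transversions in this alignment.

Mismatches occur at site 1 (T/C, transition), site 9 (T/C, transition), site 25 (T/C, transition), site 26 (G/C, transversion).
Of the 4 differences, 3 transitions and 1 transversion, so the answer is 1.

1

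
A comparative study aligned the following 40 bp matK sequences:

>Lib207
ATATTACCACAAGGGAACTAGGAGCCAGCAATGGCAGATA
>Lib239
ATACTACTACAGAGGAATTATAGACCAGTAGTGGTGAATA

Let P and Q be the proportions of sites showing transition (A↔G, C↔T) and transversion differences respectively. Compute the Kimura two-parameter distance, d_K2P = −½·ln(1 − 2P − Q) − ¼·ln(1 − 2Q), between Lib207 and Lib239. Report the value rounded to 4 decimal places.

0.5748

The sequences differ at positions 4 (T/C, transition), 8 (C/T, transition), 12 (A/G, transition), 13 (G/A, transition), 18 (C/T, transition), 21 (G/T, transversion), 22 (G/A, transition), 23 (A/G, transition), 24 (G/A, transition), 29 (C/T, transition), 31 (A/G, transition), 35 (C/T, transition), 36 (A/G, transition), 37 (G/A, transition).
Of the 14 differences, 13 transitions and 1 transversion over 40 sites: P = 13/40 = 0.325000, Q = 1/40 = 0.025000.
d = −0.5·ln(0.325000) − 0.25·ln(0.950000) = −0.5·(-1.123930) − 0.25·(-0.051293) = 0.5748.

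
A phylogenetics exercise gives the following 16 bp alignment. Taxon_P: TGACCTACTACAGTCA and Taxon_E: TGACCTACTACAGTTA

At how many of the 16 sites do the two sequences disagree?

1

A single mismatch occurs at site 15 (C↔T).
That gives 1 mismatch out of 16 aligned sites, so the Hamming distance is 1.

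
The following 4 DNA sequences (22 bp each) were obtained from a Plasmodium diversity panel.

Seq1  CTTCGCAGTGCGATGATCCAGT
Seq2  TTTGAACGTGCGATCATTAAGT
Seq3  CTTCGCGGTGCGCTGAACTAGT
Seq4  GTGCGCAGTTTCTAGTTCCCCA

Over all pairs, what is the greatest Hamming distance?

Pairwise Hamming distances:
  Seq1 vs Seq2: 8
  Seq1 vs Seq3: 4
  Seq1 vs Seq4: 11
  Seq2 vs Seq3: 10
  Seq2 vs Seq4: 18
  Seq3 vs Seq4: 14
The largest is 18, between Seq2 and Seq4.

18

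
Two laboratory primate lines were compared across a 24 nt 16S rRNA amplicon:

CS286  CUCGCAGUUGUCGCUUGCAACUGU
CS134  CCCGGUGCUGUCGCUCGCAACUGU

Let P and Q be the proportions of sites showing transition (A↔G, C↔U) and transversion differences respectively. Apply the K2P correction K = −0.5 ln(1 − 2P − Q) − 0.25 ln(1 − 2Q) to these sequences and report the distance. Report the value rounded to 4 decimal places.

Differing sites — 2:U/C (Ti); 5:C/G (Tv); 6:A/U (Tv); 8:U/C (Ti); 16:U/C (Ti).
Of the 5 differences, 3 transitions and 2 transversions over 24 sites: P = 3/24 = 0.125000, Q = 2/24 = 0.083333.
d = −0.5·ln(0.666667) − 0.25·ln(0.833334) = −0.5·(-0.405465) − 0.25·(-0.182321) = 0.2483.

0.2483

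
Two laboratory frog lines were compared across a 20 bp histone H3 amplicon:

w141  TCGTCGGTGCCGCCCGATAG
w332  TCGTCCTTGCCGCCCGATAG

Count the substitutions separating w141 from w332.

Mismatches occur at site 6 (G/C), site 7 (G/T).
That gives 2 mismatches out of 20 aligned sites, so the Hamming distance is 2.

2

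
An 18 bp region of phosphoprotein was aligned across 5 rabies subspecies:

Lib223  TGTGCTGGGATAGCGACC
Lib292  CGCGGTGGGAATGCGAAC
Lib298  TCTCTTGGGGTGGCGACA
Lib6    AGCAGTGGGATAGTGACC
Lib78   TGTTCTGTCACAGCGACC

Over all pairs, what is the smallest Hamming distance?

Pairwise Hamming distances:
  Lib223 vs Lib292: 6
  Lib223 vs Lib298: 6
  Lib223 vs Lib6: 5
  Lib223 vs Lib78: 4
  Lib292 vs Lib298: 10
  Lib292 vs Lib6: 6
  Lib292 vs Lib78: 9
  Lib298 vs Lib6: 9
  Lib298 vs Lib78: 9
  Lib6 vs Lib78: 8
The smallest is 4, between Lib223 and Lib78.

4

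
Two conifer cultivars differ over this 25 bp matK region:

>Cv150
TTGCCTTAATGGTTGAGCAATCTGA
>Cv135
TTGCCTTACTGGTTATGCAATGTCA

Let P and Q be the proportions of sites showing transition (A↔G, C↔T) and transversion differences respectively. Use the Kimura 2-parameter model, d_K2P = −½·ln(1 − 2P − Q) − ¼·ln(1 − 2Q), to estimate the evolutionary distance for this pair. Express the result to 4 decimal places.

0.2336

Differing sites — 9:A/C (Tv); 15:G/A (Ti); 16:A/T (Tv); 22:C/G (Tv); 24:G/C (Tv).
Of the 5 differences, 1 transition and 4 transversions over 25 sites: P = 1/25 = 0.040000, Q = 4/25 = 0.160000.
d = −0.5·ln(0.760000) − 0.25·ln(0.680000) = −0.5·(-0.274437) − 0.25·(-0.385662) = 0.2336.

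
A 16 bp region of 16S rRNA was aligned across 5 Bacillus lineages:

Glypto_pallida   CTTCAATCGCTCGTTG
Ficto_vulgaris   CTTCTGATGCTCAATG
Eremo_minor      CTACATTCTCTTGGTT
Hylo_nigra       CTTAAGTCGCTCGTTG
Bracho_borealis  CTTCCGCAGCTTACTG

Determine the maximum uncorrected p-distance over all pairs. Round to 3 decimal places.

Pairwise Hamming distances:
  Glypto_pallida vs Ficto_vulgaris: 6
  Glypto_pallida vs Eremo_minor: 6
  Glypto_pallida vs Hylo_nigra: 2
  Glypto_pallida vs Bracho_borealis: 7
  Ficto_vulgaris vs Eremo_minor: 10
  Ficto_vulgaris vs Hylo_nigra: 6
  Ficto_vulgaris vs Bracho_borealis: 5
  Eremo_minor vs Hylo_nigra: 7
  Eremo_minor vs Bracho_borealis: 9
  Hylo_nigra vs Bracho_borealis: 7
The largest is 10 mismatches, between Ficto_vulgaris and Eremo_minor; p = 10/16 = 0.625.

0.625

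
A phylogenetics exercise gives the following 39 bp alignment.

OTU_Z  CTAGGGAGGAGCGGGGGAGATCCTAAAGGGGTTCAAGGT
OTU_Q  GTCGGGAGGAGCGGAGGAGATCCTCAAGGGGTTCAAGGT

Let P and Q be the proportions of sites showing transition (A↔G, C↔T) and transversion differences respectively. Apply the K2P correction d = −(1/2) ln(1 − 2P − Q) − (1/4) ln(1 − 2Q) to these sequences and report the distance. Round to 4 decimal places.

0.1104

Mismatches occur at site 1 (C/G, transversion), site 3 (A/C, transversion), site 15 (G/A, transition), site 25 (A/C, transversion).
Of the 4 differences, 1 transition and 3 transversions over 39 sites: P = 1/39 = 0.025641, Q = 3/39 = 0.076923.
d = −0.5·ln(0.871795) − 0.25·ln(0.846154) = −0.5·(-0.137201) − 0.25·(-0.167054) = 0.1104.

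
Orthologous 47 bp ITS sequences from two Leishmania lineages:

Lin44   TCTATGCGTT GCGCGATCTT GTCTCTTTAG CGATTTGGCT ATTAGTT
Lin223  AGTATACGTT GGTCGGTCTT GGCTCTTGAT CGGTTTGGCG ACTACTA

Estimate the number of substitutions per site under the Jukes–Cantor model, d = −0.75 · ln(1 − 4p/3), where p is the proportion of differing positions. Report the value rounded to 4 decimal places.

0.3796

Mismatches occur at site 1 (T/A), site 2 (C/G), site 6 (G/A), site 12 (C/G), site 13 (G/T), site 16 (A/G), site 22 (T/G), site 28 (T/G), site 30 (G/T), site 33 (A/G), site 40 (T/G), site 42 (T/C), site 45 (G/C), site 47 (T/A).
p = 14/47 = 0.297872.
d = −0.75 · ln(1 − (4/3)·0.297872) = −0.75 · ln(0.602837) = −0.75 · (-0.506108) = 0.3796.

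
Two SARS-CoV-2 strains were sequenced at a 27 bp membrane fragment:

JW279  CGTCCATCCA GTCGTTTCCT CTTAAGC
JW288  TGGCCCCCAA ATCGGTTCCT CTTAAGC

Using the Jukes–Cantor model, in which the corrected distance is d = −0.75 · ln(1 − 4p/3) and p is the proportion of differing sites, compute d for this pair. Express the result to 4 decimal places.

The sequences differ at positions 1 (C/T), 3 (T/G), 6 (A/C), 7 (T/C), 9 (C/A), 11 (G/A), 15 (T/G).
p = 7/27 = 0.259259.
d = −0.75 · ln(1 − (4/3)·0.259259) = −0.75 · ln(0.654321) = −0.75 · (-0.424157) = 0.3181.

0.3181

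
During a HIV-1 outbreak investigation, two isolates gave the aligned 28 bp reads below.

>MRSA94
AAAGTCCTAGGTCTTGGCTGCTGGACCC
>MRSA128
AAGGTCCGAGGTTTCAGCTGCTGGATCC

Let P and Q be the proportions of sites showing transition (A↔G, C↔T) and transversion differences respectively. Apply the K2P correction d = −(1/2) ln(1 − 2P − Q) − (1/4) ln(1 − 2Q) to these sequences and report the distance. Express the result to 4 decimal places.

0.2680

Differing sites — 3:A/G (Ti); 8:T/G (Tv); 13:C/T (Ti); 15:T/C (Ti); 16:G/A (Ti); 26:C/T (Ti).
Of the 6 differences, 5 transitions and 1 transversion over 28 sites: P = 5/28 = 0.178571, Q = 1/28 = 0.035714.
d = −0.5·ln(0.607144) − 0.25·ln(0.928572) = −0.5·(-0.498989) − 0.25·(-0.074107) = 0.2680.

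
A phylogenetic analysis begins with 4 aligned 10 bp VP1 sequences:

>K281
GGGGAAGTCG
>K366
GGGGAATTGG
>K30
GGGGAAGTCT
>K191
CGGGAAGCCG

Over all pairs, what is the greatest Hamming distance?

4

Pairwise Hamming distances:
  K281 vs K366: 2
  K281 vs K30: 1
  K281 vs K191: 2
  K366 vs K30: 3
  K366 vs K191: 4
  K30 vs K191: 3
The largest is 4, between K366 and K191.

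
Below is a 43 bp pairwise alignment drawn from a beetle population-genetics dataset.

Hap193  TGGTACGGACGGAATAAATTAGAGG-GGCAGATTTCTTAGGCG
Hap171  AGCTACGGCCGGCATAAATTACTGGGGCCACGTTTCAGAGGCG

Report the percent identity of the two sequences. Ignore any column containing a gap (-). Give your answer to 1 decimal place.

73.8%

Excluding the 1 gap column leaves 42 comparable sites.
The sequences differ at positions 1 (T/A), 3 (G/C), 9 (A/C), 13 (A/C), 22 (G/C), 23 (A/T), 28 (G/C), 31 (G/C), 32 (A/G), 37 (T/A), 38 (T/G).
31 of the 42 comparable sites match, so the percent identity is 31/42 × 100 = 73.8%.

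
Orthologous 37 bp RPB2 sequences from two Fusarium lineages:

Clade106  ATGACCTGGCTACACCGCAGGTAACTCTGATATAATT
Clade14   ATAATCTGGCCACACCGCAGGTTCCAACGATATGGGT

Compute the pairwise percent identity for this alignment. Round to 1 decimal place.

70.3%

Differing sites — 3:G/A; 5:C/T; 11:T/C; 23:A/T; 24:A/C; 26:T/A; 27:C/A; 28:T/C; 34:A/G; 35:A/G; 36:T/G.
26 of the 37 sites match, so the percent identity is 26/37 × 100 = 70.3%.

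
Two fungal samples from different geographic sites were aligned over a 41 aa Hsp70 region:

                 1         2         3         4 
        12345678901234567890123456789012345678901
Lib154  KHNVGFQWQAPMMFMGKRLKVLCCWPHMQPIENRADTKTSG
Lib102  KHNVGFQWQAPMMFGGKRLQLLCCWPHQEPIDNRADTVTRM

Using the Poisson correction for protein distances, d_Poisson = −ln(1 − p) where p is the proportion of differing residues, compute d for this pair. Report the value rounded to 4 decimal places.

0.2478

Differing sites — 15:M/G; 20:K/Q; 21:V/L; 28:M/Q; 29:Q/E; 32:E/D; 38:K/V; 40:S/R; 41:G/M.
p = 9/41 = 0.219512.
d = −ln(1 − 0.219512) = −ln(0.780488) = 0.2478.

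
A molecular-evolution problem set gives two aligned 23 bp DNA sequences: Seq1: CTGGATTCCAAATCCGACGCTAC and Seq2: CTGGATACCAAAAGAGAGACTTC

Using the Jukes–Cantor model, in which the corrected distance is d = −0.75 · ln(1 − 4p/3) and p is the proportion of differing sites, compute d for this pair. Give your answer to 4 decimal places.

0.3904

Mismatches occur at site 7 (T/A), site 13 (T/A), site 14 (C/G), site 15 (C/A), site 18 (C/G), site 19 (G/A), site 22 (A/T).
p = 7/23 = 0.304348.
d = −0.75 · ln(1 − (4/3)·0.304348) = −0.75 · ln(0.594203) = −0.75 · (-0.520534) = 0.3904.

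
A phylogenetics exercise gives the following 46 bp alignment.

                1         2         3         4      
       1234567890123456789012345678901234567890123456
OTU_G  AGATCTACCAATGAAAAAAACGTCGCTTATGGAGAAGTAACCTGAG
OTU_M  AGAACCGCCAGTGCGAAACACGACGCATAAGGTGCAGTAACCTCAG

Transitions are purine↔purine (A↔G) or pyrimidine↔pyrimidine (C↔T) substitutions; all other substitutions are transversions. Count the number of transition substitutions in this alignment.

4

Differing sites — 4:T/A (Tv); 6:T/C (Ti); 7:A/G (Ti); 11:A/G (Ti); 14:A/C (Tv); 15:A/G (Ti); 19:A/C (Tv); 23:T/A (Tv); 27:T/A (Tv); 30:T/A (Tv); 33:A/T (Tv); 35:A/C (Tv); 44:G/C (Tv).
Of the 13 differences, 4 transitions and 9 transversions, so the answer is 4.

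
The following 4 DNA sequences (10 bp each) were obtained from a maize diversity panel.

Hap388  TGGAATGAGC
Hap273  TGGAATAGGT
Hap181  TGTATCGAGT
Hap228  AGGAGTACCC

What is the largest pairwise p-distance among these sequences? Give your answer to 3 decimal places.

0.800

Pairwise Hamming distances:
  Hap388 vs Hap273: 3
  Hap388 vs Hap181: 4
  Hap388 vs Hap228: 5
  Hap273 vs Hap181: 5
  Hap273 vs Hap228: 5
  Hap181 vs Hap228: 8
The largest is 8 mismatches, between Hap181 and Hap228; p = 8/10 = 0.800.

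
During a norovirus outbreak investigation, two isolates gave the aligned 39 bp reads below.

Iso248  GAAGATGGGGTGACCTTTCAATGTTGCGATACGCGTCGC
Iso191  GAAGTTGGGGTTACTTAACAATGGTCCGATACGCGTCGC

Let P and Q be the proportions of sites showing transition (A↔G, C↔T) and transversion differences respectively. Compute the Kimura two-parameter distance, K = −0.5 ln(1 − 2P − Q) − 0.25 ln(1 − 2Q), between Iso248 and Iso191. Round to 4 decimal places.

Mismatches occur at site 5 (A→T, transversion), site 12 (G→T, transversion), site 15 (C→T, transition), site 17 (T→A, transversion), site 18 (T→A, transversion), site 24 (T→G, transversion), site 26 (G→C, transversion).
Of the 7 differences, 1 transition and 6 transversions over 39 sites: P = 1/39 = 0.025641, Q = 6/39 = 0.153846.
d = −0.5·ln(0.794872) − 0.25·ln(0.692308) = −0.5·(-0.229574) − 0.25·(-0.367724) = 0.2067.

0.2067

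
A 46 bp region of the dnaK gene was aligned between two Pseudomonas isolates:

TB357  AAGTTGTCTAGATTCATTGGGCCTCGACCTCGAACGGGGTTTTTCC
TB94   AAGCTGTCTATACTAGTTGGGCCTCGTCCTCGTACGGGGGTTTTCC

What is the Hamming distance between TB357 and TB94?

Mismatches occur at site 4 (T→C), site 11 (G→T), site 13 (T→C), site 15 (C→A), site 16 (A→G), site 27 (A→T), site 33 (A→T), site 40 (T→G).
That gives 8 mismatches out of 46 aligned sites, so the Hamming distance is 8.

8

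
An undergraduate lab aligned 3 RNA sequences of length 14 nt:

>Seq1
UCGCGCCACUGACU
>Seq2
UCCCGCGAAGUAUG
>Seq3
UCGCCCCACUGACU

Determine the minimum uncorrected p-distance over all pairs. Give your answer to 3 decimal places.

Pairwise Hamming distances:
  Seq1 vs Seq2: 7
  Seq1 vs Seq3: 1
  Seq2 vs Seq3: 8
The smallest is 1 mismatch, between Seq1 and Seq3; p = 1/14 = 0.071.

0.071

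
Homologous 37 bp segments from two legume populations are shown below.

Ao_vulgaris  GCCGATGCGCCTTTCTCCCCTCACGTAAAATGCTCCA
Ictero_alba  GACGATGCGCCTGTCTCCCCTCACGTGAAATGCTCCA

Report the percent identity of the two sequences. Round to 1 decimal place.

91.9%

Mismatches occur at site 2 (C/A), site 13 (T/G), site 27 (A/G).
34 of the 37 sites match, so the percent identity is 34/37 × 100 = 91.9%.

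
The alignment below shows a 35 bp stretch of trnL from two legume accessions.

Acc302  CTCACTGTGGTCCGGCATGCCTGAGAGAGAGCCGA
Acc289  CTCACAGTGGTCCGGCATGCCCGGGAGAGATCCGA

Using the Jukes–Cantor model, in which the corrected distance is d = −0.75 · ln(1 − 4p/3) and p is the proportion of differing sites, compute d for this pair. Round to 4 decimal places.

Mismatches occur at site 6 (T→A), site 22 (T→C), site 24 (A→G), site 31 (G→T).
p = 4/35 = 0.114286.
d = −0.75 · ln(1 − (4/3)·0.114286) = −0.75 · ln(0.847619) = −0.75 · (-0.165324) = 0.1240.

0.1240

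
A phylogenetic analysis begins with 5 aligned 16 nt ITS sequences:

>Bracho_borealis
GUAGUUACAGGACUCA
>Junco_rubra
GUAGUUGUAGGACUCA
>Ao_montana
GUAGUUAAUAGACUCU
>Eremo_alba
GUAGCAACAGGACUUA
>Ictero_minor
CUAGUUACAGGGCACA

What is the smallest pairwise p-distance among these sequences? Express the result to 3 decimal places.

0.125

Pairwise Hamming distances:
  Bracho_borealis vs Junco_rubra: 2
  Bracho_borealis vs Ao_montana: 4
  Bracho_borealis vs Eremo_alba: 3
  Bracho_borealis vs Ictero_minor: 3
  Junco_rubra vs Ao_montana: 5
  Junco_rubra vs Eremo_alba: 5
  Junco_rubra vs Ictero_minor: 5
  Ao_montana vs Eremo_alba: 7
  Ao_montana vs Ictero_minor: 7
  Eremo_alba vs Ictero_minor: 6
The smallest is 2 mismatches, between Bracho_borealis and Junco_rubra; p = 2/16 = 0.125.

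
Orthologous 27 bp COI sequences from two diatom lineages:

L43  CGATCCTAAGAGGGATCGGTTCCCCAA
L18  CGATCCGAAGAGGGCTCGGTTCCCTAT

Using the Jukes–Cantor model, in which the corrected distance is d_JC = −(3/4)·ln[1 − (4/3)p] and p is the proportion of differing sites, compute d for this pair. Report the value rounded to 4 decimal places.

0.1650

Mismatches occur at site 7 (T/G), site 15 (A/C), site 25 (C/T), site 27 (A/T).
p = 4/27 = 0.148148.
d = −0.75 · ln(1 − (4/3)·0.148148) = −0.75 · ln(0.802469) = −0.75 · (-0.220062) = 0.1650.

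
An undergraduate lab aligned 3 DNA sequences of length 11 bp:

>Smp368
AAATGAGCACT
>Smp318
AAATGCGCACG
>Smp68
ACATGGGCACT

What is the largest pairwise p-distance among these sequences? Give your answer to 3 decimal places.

0.273

Pairwise Hamming distances:
  Smp368 vs Smp318: 2
  Smp368 vs Smp68: 2
  Smp318 vs Smp68: 3
The largest is 3 mismatches, between Smp318 and Smp68; p = 3/11 = 0.273.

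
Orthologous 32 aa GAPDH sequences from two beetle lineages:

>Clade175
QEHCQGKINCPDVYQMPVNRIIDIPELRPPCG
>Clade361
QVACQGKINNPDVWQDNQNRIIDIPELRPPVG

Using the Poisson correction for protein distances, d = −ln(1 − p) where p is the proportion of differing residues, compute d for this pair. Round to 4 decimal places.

0.2877

The sequences differ at positions 2 (E/V), 3 (H/A), 10 (C/N), 14 (Y/W), 16 (M/D), 17 (P/N), 18 (V/Q), 31 (C/V).
p = 8/32 = 0.250000.
d = −ln(1 − 0.250000) = −ln(0.750000) = 0.2877.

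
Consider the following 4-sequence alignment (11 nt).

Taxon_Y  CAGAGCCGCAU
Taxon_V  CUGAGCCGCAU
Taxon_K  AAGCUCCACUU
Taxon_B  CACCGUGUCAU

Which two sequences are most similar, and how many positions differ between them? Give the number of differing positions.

1

Pairwise Hamming distances:
  Taxon_Y vs Taxon_V: 1
  Taxon_Y vs Taxon_K: 5
  Taxon_Y vs Taxon_B: 5
  Taxon_V vs Taxon_K: 6
  Taxon_V vs Taxon_B: 6
  Taxon_K vs Taxon_B: 7
The smallest is 1, between Taxon_Y and Taxon_V.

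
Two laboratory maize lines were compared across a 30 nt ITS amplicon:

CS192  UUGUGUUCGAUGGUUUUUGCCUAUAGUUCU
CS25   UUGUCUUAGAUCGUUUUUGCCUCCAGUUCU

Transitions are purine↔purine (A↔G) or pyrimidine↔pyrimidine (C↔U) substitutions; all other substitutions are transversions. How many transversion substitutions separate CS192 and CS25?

Mismatches occur at site 5 (G/C, transversion), site 8 (C/A, transversion), site 12 (G/C, transversion), site 23 (A/C, transversion), site 24 (U/C, transition).
Of the 5 differences, 1 transition and 4 transversions, so the answer is 4.

4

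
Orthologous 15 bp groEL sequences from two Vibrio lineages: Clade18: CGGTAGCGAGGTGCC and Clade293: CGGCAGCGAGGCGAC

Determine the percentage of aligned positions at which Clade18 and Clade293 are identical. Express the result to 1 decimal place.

80.0%

Differing sites — 4:T/C; 12:T/C; 14:C/A.
12 of the 15 sites match, so the percent identity is 12/15 × 100 = 80.0%.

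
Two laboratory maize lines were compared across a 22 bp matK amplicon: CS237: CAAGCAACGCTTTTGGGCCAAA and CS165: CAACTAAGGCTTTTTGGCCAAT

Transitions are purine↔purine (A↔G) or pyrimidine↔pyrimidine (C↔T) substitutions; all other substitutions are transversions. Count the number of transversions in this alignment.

Mismatches occur at site 4 (G→C, transversion), site 5 (C→T, transition), site 8 (C→G, transversion), site 15 (G→T, transversion), site 22 (A→T, transversion).
Of the 5 differences, 1 transition and 4 transversions, so the answer is 4.

4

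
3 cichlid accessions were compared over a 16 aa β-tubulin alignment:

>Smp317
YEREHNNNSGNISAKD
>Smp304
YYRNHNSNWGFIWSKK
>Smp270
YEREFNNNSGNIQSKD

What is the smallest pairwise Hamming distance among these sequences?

3

Pairwise Hamming distances:
  Smp317 vs Smp304: 8
  Smp317 vs Smp270: 3
  Smp304 vs Smp270: 8
The smallest is 3, between Smp317 and Smp270.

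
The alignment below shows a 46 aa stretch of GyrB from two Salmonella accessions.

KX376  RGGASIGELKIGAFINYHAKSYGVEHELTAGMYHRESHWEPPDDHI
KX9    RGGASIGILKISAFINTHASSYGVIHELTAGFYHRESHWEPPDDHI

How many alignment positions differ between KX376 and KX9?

6

Differing sites — 8:E/I; 12:G/S; 17:Y/T; 20:K/S; 25:E/I; 32:M/F.
That gives 6 mismatches out of 46 aligned sites, so the Hamming distance is 6.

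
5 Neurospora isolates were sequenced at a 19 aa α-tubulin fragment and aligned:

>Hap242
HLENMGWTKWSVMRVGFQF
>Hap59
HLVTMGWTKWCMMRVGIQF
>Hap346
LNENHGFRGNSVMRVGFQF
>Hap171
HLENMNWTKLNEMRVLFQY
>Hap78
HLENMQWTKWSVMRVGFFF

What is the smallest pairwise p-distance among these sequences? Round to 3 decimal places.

Pairwise Hamming distances:
  Hap242 vs Hap59: 5
  Hap242 vs Hap346: 7
  Hap242 vs Hap171: 6
  Hap242 vs Hap78: 2
  Hap59 vs Hap346: 12
  Hap59 vs Hap171: 9
  Hap59 vs Hap78: 7
  Hap346 vs Hap171: 12
  Hap346 vs Hap78: 9
  Hap171 vs Hap78: 7
The smallest is 2 mismatches, between Hap242 and Hap78; p = 2/19 = 0.105.

0.105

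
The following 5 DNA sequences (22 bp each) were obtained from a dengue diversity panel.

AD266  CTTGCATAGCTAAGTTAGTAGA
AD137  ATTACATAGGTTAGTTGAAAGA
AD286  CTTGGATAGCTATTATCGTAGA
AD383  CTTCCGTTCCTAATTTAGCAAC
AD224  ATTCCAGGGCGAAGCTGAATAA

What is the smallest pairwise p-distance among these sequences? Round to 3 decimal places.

Pairwise Hamming distances:
  AD266 vs AD137: 7
  AD266 vs AD286: 5
  AD266 vs AD383: 8
  AD266 vs AD224: 11
  AD137 vs AD286: 11
  AD137 vs AD383: 13
  AD137 vs AD224: 9
  AD286 vs AD383: 11
  AD286 vs AD224: 14
  AD383 vs AD224: 13
The smallest is 5 mismatches, between AD266 and AD286; p = 5/22 = 0.227.

0.227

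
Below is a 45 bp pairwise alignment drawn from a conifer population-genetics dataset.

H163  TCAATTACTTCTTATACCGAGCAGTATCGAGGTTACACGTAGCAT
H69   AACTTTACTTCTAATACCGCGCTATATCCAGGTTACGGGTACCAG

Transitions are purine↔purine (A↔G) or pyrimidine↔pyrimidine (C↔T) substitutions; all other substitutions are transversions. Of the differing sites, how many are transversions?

The sequences differ at positions 1 (T/A, transversion), 2 (C/A, transversion), 3 (A/C, transversion), 4 (A/T, transversion), 13 (T/A, transversion), 20 (A/C, transversion), 23 (A/T, transversion), 24 (G/A, transition), 29 (G/C, transversion), 37 (A/G, transition), 38 (C/G, transversion), 42 (G/C, transversion), 45 (T/G, transversion).
Of the 13 differences, 2 transitions and 11 transversions, so the answer is 11.

11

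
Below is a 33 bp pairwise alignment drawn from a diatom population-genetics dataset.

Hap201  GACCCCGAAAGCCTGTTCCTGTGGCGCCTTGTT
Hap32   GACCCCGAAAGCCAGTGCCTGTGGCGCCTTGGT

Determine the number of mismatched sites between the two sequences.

The sequences differ at positions 14 (T/A), 17 (T/G), 32 (T/G).
That gives 3 mismatches out of 33 aligned sites, so the Hamming distance is 3.

3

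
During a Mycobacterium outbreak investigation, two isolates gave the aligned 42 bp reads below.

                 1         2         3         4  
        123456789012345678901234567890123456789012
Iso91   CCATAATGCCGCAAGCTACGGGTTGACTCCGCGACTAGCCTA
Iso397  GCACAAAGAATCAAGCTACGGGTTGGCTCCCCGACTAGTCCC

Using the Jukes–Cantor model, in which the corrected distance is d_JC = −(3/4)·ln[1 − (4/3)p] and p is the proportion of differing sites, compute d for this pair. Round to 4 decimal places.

0.3222

Mismatches occur at site 1 (C→G), site 4 (T→C), site 7 (T→A), site 9 (C→A), site 10 (C→A), site 11 (G→T), site 26 (A→G), site 31 (G→C), site 39 (C→T), site 41 (T→C), site 42 (A→C).
p = 11/42 = 0.261905.
d = −0.75 · ln(1 − (4/3)·0.261905) = −0.75 · ln(0.650793) = −0.75 · (-0.429564) = 0.3222.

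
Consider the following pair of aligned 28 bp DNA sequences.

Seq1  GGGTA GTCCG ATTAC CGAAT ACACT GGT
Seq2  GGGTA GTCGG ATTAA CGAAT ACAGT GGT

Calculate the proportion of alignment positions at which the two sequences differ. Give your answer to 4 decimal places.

Differing sites — 9:C/G; 15:C/A; 24:C/G.
There are 3 differences over 28 sites, so p = 3/28 = 0.1071.

0.1071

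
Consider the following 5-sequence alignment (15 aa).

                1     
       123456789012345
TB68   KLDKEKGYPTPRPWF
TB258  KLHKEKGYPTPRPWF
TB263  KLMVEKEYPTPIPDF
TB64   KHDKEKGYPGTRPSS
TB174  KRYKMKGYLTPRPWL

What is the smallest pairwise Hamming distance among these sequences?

Pairwise Hamming distances:
  TB68 vs TB258: 1
  TB68 vs TB263: 5
  TB68 vs TB64: 5
  TB68 vs TB174: 5
  TB258 vs TB263: 5
  TB258 vs TB64: 6
  TB258 vs TB174: 5
  TB263 vs TB64: 9
  TB263 vs TB174: 9
  TB64 vs TB174: 8
The smallest is 1, between TB68 and TB258.

1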